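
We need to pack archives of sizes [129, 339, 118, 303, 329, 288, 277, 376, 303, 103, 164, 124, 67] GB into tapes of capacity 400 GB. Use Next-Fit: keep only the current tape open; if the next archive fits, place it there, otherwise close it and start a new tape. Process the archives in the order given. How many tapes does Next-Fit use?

tape 1: place 129 GB, 271 GB left
tape 2: place 339 GB, 61 GB left
tape 3: place 118 GB, 282 GB left
tape 4: place 303 GB, 97 GB left
tape 5: place 329 GB, 71 GB left
tape 6: place 288 GB, 112 GB left
tape 7: place 277 GB, 123 GB left
tape 8: place 376 GB, 24 GB left
tape 9: place 303 GB, 97 GB left
tape 10: place 103 GB, 297 GB left
tape 10: place 164 GB, 133 GB left
tape 10: place 124 GB, 9 GB left
tape 11: place 67 GB, 333 GB left

11 tapes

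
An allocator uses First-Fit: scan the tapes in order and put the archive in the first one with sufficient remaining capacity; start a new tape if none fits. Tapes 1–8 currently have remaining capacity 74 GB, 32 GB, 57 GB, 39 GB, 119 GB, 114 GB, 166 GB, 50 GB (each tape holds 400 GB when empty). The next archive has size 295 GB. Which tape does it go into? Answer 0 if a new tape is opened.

No tape has ≥ 295 GB free, so a new tape is opened.

0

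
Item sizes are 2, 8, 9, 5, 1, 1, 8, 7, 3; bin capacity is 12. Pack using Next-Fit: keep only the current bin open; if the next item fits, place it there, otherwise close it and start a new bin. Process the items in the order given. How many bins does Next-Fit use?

5

bin 1: place 2, 10 left
bin 1: place 8, 2 left
bin 2: place 9, 3 left
bin 3: place 5, 7 left
bin 3: place 1, 6 left
bin 3: place 1, 5 left
bin 4: place 8, 4 left
bin 5: place 7, 5 left
bin 5: place 3, 2 left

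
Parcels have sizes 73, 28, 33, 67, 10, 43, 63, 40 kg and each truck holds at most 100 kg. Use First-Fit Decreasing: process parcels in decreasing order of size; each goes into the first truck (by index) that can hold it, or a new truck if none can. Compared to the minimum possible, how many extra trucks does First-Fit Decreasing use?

First-Fit Decreasing: [73,10] [67,33] [63,28] [43,40] → 4 trucks.
Total size 357 kg; any packing needs at least ⌈357/100⌉ = 4 trucks.
So 4 is already optimal.

0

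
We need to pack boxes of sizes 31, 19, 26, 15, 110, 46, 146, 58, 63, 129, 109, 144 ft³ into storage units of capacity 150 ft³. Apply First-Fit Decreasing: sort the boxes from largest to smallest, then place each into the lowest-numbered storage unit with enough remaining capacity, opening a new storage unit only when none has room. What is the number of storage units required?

Sorted descending: 146, 144, 129, 110, 109, 63, 58, 46, 31, 26, 19, 15.
Put 146 ft³ in storage unit 1; 4 ft³ remain.
Put 144 ft³ in storage unit 2; 6 ft³ remain.
Put 129 ft³ in storage unit 3; 21 ft³ remain.
Put 110 ft³ in storage unit 4; 40 ft³ remain.
Put 109 ft³ in storage unit 5; 41 ft³ remain.
Put 63 ft³ in storage unit 6; 87 ft³ remain.
Put 58 ft³ in storage unit 6; 29 ft³ remain.
Put 46 ft³ in storage unit 7; 104 ft³ remain.
Put 31 ft³ in storage unit 4; 9 ft³ remain.
Put 26 ft³ in storage unit 5; 15 ft³ remain.
Put 19 ft³ in storage unit 3; 2 ft³ remain.
Put 15 ft³ in storage unit 5; 0 ft³ remain.
Final storage units: [146] [144] [129,19] [110,31] [109,26,15] [63,58] [46].

7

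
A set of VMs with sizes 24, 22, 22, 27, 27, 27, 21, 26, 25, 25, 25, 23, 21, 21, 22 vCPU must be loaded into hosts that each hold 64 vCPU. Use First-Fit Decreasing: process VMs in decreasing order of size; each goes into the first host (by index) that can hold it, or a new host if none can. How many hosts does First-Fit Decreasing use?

7 hosts

Sorted descending: 27, 27, 27, 26, 25, 25, 25, 24, 23, 22, 22, 22, 21, 21, 21.
host 1: place 27 vCPU, 37 vCPU left
host 1: place 27 vCPU, 10 vCPU left
host 2: place 27 vCPU, 37 vCPU left
host 2: place 26 vCPU, 11 vCPU left
host 3: place 25 vCPU, 39 vCPU left
host 3: place 25 vCPU, 14 vCPU left
host 4: place 25 vCPU, 39 vCPU left
host 4: place 24 vCPU, 15 vCPU left
host 5: place 23 vCPU, 41 vCPU left
host 5: place 22 vCPU, 19 vCPU left
host 6: place 22 vCPU, 42 vCPU left
host 6: place 22 vCPU, 20 vCPU left
host 7: place 21 vCPU, 43 vCPU left
host 7: place 21 vCPU, 22 vCPU left
host 7: place 21 vCPU, 1 vCPU left
Final hosts: [27,27] [27,26] [25,25] [25,24] [23,22] [22,22] [21,21,21].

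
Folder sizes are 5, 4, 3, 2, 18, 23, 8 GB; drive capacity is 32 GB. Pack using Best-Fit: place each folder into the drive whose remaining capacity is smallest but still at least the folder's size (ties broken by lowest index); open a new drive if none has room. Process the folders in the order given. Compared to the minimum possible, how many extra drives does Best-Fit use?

0

Best-Fit: [5,4,3,2,18] [23,8] → 2 drives.
Total size 63 GB; any packing needs at least ⌈63/32⌉ = 2 drives.
So 2 is already optimal.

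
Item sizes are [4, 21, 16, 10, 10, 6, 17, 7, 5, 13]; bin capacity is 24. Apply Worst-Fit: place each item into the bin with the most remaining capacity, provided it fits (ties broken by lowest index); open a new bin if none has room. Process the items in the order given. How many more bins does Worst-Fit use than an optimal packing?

1

Worst-Fit: [4,16] [21] [10,10] [6,17] [7,5] [13] → 6 bins.
Total size 109; any packing needs at least ⌈109/24⌉ = 5 bins.
An optimal packing achieves that bound: [21] [17,7] [16,6] [13,10] [10,5,4] → 5 bins.
Excess: 6 − 5 = 1.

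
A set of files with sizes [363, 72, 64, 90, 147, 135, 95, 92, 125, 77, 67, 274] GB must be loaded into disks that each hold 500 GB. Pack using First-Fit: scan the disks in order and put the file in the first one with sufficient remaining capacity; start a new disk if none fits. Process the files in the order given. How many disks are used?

363 GB → disk 1 (remaining 137 GB)
72 GB → disk 1 (remaining 65 GB)
64 GB → disk 1 (remaining 1 GB)
90 GB → disk 2 (remaining 410 GB)
147 GB → disk 2 (remaining 263 GB)
135 GB → disk 2 (remaining 128 GB)
95 GB → disk 2 (remaining 33 GB)
92 GB → disk 3 (remaining 408 GB)
125 GB → disk 3 (remaining 283 GB)
77 GB → disk 3 (remaining 206 GB)
67 GB → disk 3 (remaining 139 GB)
274 GB → disk 4 (remaining 226 GB)
Final disks: [363,72,64] [90,147,135,95] [92,125,77,67] [274].

4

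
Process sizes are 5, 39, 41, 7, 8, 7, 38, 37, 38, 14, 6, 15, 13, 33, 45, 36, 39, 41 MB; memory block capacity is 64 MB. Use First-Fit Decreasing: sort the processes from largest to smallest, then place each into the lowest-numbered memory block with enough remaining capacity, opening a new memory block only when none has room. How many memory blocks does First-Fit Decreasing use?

10

Sorted descending: 45, 41, 41, 39, 39, 38, 38, 37, 36, 33, 15, 14, 13, 8, 7, 7, 6, 5.
Put 45 MB in memory block 1; 19 MB remain.
Put 41 MB in memory block 2; 23 MB remain.
Put 41 MB in memory block 3; 23 MB remain.
Put 39 MB in memory block 4; 25 MB remain.
Put 39 MB in memory block 5; 25 MB remain.
Put 38 MB in memory block 6; 26 MB remain.
Put 38 MB in memory block 7; 26 MB remain.
Put 37 MB in memory block 8; 27 MB remain.
Put 36 MB in memory block 9; 28 MB remain.
Put 33 MB in memory block 10; 31 MB remain.
Put 15 MB in memory block 1; 4 MB remain.
Put 14 MB in memory block 2; 9 MB remain.
Put 13 MB in memory block 3; 10 MB remain.
Put 8 MB in memory block 2; 1 MB remain.
Put 7 MB in memory block 3; 3 MB remain.
Put 7 MB in memory block 4; 18 MB remain.
Put 6 MB in memory block 4; 12 MB remain.
Put 5 MB in memory block 4; 7 MB remain.
Final memory blocks: [45,15] [41,14,8] [41,13,7] [39,7,6,5] [39] [38] [38] [37] [36] [33].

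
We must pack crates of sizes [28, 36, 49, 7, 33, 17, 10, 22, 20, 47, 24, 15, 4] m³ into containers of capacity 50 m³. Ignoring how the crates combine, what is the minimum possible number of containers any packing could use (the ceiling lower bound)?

Total size = 28 + 36 + 49 + 7 + 33 + 17 + 10 + 22 + 20 + 47 + 24 + 15 + 4 = 312 m³.
⌈312 / 50⌉ = 7.

7 containers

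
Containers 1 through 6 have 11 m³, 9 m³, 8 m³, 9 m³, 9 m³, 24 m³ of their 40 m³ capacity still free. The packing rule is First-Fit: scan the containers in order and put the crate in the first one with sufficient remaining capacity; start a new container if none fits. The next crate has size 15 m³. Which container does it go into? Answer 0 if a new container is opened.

6

Containers with room: container 6 (24 m³).
The first with room is container 6.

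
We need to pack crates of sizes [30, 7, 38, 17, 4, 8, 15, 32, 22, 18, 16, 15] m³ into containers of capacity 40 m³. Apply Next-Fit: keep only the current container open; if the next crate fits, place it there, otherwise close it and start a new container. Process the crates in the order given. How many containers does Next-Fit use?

container 1: place 30 m³, 10 m³ left
container 1: place 7 m³, 3 m³ left
container 2: place 38 m³, 2 m³ left
container 3: place 17 m³, 23 m³ left
container 3: place 4 m³, 19 m³ left
container 3: place 8 m³, 11 m³ left
container 4: place 15 m³, 25 m³ left
container 5: place 32 m³, 8 m³ left
container 6: place 22 m³, 18 m³ left
container 6: place 18 m³, 0 m³ left
container 7: place 16 m³, 24 m³ left
container 7: place 15 m³, 9 m³ left

7 containers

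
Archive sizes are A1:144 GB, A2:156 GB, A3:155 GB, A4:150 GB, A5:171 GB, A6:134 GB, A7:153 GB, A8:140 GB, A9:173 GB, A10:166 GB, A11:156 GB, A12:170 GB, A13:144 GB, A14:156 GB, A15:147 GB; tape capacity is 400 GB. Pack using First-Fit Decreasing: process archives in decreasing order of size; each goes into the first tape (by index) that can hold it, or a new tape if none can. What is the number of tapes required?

8

Sorted descending: 173, 171, 170, 166, 156, 156, 156, 155, 153, 150, 147, 144, 144, 140, 134.
Put 173 GB in tape 1; 227 GB remain.
Put 171 GB in tape 1; 56 GB remain.
Put 170 GB in tape 2; 230 GB remain.
Put 166 GB in tape 2; 64 GB remain.
Put 156 GB in tape 3; 244 GB remain.
Put 156 GB in tape 3; 88 GB remain.
Put 156 GB in tape 4; 244 GB remain.
Put 155 GB in tape 4; 89 GB remain.
Put 153 GB in tape 5; 247 GB remain.
Put 150 GB in tape 5; 97 GB remain.
Put 147 GB in tape 6; 253 GB remain.
Put 144 GB in tape 6; 109 GB remain.
Put 144 GB in tape 7; 256 GB remain.
Put 140 GB in tape 7; 116 GB remain.
Put 134 GB in tape 8; 266 GB remain.
Final tapes: [173,171] [170,166] [156,156] [156,155] [153,150] [147,144] [144,140] [134].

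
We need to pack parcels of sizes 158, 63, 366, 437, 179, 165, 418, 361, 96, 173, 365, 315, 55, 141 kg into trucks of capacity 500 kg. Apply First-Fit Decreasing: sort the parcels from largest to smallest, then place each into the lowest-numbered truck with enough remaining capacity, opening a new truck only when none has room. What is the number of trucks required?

8 trucks

Sorted descending: 437, 418, 366, 365, 361, 315, 179, 173, 165, 158, 141, 96, 63, 55.
437 kg → truck 1 (remaining 63 kg)
418 kg → truck 2 (remaining 82 kg)
366 kg → truck 3 (remaining 134 kg)
365 kg → truck 4 (remaining 135 kg)
361 kg → truck 5 (remaining 139 kg)
315 kg → truck 6 (remaining 185 kg)
179 kg → truck 6 (remaining 6 kg)
173 kg → truck 7 (remaining 327 kg)
165 kg → truck 7 (remaining 162 kg)
158 kg → truck 7 (remaining 4 kg)
141 kg → truck 8 (remaining 359 kg)
96 kg → truck 3 (remaining 38 kg)
63 kg → truck 1 (remaining 0 kg)
55 kg → truck 2 (remaining 27 kg)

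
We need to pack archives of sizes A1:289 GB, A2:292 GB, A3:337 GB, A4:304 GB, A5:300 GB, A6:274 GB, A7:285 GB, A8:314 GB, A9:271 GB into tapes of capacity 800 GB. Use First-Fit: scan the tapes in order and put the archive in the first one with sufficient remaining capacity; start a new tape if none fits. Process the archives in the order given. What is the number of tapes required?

tape 1: place A1 (289 GB), 511 GB left
tape 1: place A2 (292 GB), 219 GB left
tape 2: place A3 (337 GB), 463 GB left
tape 2: place A4 (304 GB), 159 GB left
tape 3: place A5 (300 GB), 500 GB left
tape 3: place A6 (274 GB), 226 GB left
tape 4: place A7 (285 GB), 515 GB left
tape 4: place A8 (314 GB), 201 GB left
tape 5: place A9 (271 GB), 529 GB left

5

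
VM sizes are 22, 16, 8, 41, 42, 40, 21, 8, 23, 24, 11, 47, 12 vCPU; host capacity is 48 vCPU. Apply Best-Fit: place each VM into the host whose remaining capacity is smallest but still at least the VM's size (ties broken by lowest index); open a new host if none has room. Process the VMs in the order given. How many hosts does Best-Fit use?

7 hosts

Put 22 vCPU in host 1; 26 vCPU remain.
Put 16 vCPU in host 1; 10 vCPU remain.
Put 8 vCPU in host 1; 2 vCPU remain.
Put 41 vCPU in host 2; 7 vCPU remain.
Put 42 vCPU in host 3; 6 vCPU remain.
Put 40 vCPU in host 4; 8 vCPU remain.
Put 21 vCPU in host 5; 27 vCPU remain.
Put 8 vCPU in host 4; 0 vCPU remain.
Put 23 vCPU in host 5; 4 vCPU remain.
Put 24 vCPU in host 6; 24 vCPU remain.
Put 11 vCPU in host 6; 13 vCPU remain.
Put 47 vCPU in host 7; 1 vCPU remain.
Put 12 vCPU in host 6; 1 vCPU remain.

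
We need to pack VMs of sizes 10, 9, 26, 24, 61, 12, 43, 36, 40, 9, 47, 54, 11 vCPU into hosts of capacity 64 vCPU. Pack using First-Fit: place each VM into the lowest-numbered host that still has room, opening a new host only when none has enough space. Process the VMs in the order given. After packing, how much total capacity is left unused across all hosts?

66

Put 10 vCPU in host 1; 54 vCPU remain.
Put 9 vCPU in host 1; 45 vCPU remain.
Put 26 vCPU in host 1; 19 vCPU remain.
Put 24 vCPU in host 2; 40 vCPU remain.
Put 61 vCPU in host 3; 3 vCPU remain.
Put 12 vCPU in host 1; 7 vCPU remain.
Put 43 vCPU in host 4; 21 vCPU remain.
Put 36 vCPU in host 2; 4 vCPU remain.
Put 40 vCPU in host 5; 24 vCPU remain.
Put 9 vCPU in host 4; 12 vCPU remain.
Put 47 vCPU in host 6; 17 vCPU remain.
Put 54 vCPU in host 7; 10 vCPU remain.
Put 11 vCPU in host 4; 1 vCPU remain.
7 hosts × 64 vCPU = 448 vCPU; used 382 vCPU; unused 66 vCPU.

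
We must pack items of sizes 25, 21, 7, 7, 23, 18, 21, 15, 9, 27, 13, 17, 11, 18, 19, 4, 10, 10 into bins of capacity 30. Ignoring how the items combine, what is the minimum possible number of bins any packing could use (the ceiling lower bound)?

10

Total size = 25 + 21 + 7 + 7 + 23 + 18 + 21 + 15 + 9 + 27 + 13 + 17 + 11 + 18 + 19 + 4 + 10 + 10 = 275.
⌈275 / 30⌉ = 10.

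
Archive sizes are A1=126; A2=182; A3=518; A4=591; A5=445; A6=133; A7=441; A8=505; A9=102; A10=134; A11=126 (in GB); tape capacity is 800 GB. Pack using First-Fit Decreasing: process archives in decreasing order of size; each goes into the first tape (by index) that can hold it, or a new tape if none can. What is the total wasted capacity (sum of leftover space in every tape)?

Sorted descending: 591, 518, 505, 445, 441, 182, 134, 133, 126, 126, 102.
Put 591 GB in tape 1; 209 GB remain.
Put 518 GB in tape 2; 282 GB remain.
Put 505 GB in tape 3; 295 GB remain.
Put 445 GB in tape 4; 355 GB remain.
Put 441 GB in tape 5; 359 GB remain.
Put 182 GB in tape 1; 27 GB remain.
Put 134 GB in tape 2; 148 GB remain.
Put 133 GB in tape 2; 15 GB remain.
Put 126 GB in tape 3; 169 GB remain.
Put 126 GB in tape 3; 43 GB remain.
Put 102 GB in tape 4; 253 GB remain.
5 tapes × 800 GB = 4000 GB; used 3303 GB; unused 697 GB.

697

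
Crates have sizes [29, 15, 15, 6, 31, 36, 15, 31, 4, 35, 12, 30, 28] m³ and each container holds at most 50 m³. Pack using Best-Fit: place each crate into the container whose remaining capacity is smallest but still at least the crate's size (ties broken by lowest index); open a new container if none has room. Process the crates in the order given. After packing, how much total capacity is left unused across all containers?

63

Put 29 m³ in container 1; 21 m³ remain.
Put 15 m³ in container 1; 6 m³ remain.
Put 15 m³ in container 2; 35 m³ remain.
Put 6 m³ in container 1; 0 m³ remain.
Put 31 m³ in container 2; 4 m³ remain.
Put 36 m³ in container 3; 14 m³ remain.
Put 15 m³ in container 4; 35 m³ remain.
Put 31 m³ in container 4; 4 m³ remain.
Put 4 m³ in container 2; 0 m³ remain.
Put 35 m³ in container 5; 15 m³ remain.
Put 12 m³ in container 3; 2 m³ remain.
Put 30 m³ in container 6; 20 m³ remain.
Put 28 m³ in container 7; 22 m³ remain.
7 containers × 50 m³ = 350 m³; used 287 m³; unused 63 m³.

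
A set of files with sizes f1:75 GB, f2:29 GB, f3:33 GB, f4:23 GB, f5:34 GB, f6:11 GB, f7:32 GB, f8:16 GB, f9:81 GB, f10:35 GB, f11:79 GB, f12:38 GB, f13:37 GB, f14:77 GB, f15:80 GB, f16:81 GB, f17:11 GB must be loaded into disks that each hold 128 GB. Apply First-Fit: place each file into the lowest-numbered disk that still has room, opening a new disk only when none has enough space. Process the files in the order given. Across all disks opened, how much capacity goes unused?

124

disk 1: place f1 (75 GB), 53 GB left
disk 1: place f2 (29 GB), 24 GB left
disk 2: place f3 (33 GB), 95 GB left
disk 1: place f4 (23 GB), 1 GB left
disk 2: place f5 (34 GB), 61 GB left
disk 2: place f6 (11 GB), 50 GB left
disk 2: place f7 (32 GB), 18 GB left
disk 2: place f8 (16 GB), 2 GB left
disk 3: place f9 (81 GB), 47 GB left
disk 3: place f10 (35 GB), 12 GB left
disk 4: place f11 (79 GB), 49 GB left
disk 4: place f12 (38 GB), 11 GB left
disk 5: place f13 (37 GB), 91 GB left
disk 5: place f14 (77 GB), 14 GB left
disk 6: place f15 (80 GB), 48 GB left
disk 7: place f16 (81 GB), 47 GB left
disk 3: place f17 (11 GB), 1 GB left
7 disks × 128 GB = 896 GB; used 772 GB; unused 124 GB.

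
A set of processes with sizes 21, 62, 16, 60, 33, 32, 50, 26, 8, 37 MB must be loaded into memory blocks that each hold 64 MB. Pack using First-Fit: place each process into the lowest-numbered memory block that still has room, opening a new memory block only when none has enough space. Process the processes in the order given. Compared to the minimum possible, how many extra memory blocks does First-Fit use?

1

First-Fit: [21,16,26] [62] [60] [33,8] [32] [50] [37] → 7 memory blocks.
Total size 345 MB; any packing needs at least ⌈345/64⌉ = 6 memory blocks.
An optimal packing achieves that bound: [62] [60] [50,8] [37,26] [33,21] [32,16] → 6 memory blocks.
Excess: 7 − 6 = 1.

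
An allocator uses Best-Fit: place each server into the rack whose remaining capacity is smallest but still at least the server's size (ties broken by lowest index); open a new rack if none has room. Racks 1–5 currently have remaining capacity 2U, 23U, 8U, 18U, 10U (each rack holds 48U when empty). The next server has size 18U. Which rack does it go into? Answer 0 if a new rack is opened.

4

Racks with room: rack 2 (23U), rack 4 (18U).
Tightest fit is rack 4 with 18U free.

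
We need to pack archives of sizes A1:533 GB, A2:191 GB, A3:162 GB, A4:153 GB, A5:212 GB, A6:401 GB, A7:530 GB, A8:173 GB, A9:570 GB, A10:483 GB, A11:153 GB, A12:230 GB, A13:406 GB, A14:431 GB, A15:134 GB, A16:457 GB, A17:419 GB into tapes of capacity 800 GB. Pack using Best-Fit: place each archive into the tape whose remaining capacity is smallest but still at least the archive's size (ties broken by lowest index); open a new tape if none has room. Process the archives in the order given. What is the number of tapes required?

10 tapes

tape 1: place A1 (533 GB), 267 GB left
tape 1: place A2 (191 GB), 76 GB left
tape 2: place A3 (162 GB), 638 GB left
tape 2: place A4 (153 GB), 485 GB left
tape 2: place A5 (212 GB), 273 GB left
tape 3: place A6 (401 GB), 399 GB left
tape 4: place A7 (530 GB), 270 GB left
tape 4: place A8 (173 GB), 97 GB left
tape 5: place A9 (570 GB), 230 GB left
tape 6: place A10 (483 GB), 317 GB left
tape 5: place A11 (153 GB), 77 GB left
tape 2: place A12 (230 GB), 43 GB left
tape 7: place A13 (406 GB), 394 GB left
tape 8: place A14 (431 GB), 369 GB left
tape 6: place A15 (134 GB), 183 GB left
tape 9: place A16 (457 GB), 343 GB left
tape 10: place A17 (419 GB), 381 GB left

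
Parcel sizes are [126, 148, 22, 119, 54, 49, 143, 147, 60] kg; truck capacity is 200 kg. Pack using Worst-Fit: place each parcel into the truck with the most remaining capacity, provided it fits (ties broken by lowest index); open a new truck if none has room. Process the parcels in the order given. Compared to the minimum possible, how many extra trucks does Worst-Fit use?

Worst-Fit: [126,22,49] [148] [119,54] [143] [147] [60] → 6 trucks.
Total size 868 kg; any packing needs at least ⌈868/200⌉ = 5 trucks.
An optimal packing achieves that bound: [148,49] [147,22] [143,54] [126,60] [119] → 5 trucks.
Excess: 6 − 5 = 1.

1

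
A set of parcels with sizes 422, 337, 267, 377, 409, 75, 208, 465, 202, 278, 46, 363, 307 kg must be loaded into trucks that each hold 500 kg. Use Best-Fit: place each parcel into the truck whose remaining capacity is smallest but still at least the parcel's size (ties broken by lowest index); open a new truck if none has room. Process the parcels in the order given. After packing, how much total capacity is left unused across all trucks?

truck 1: place 422 kg, 78 kg left
truck 2: place 337 kg, 163 kg left
truck 3: place 267 kg, 233 kg left
truck 4: place 377 kg, 123 kg left
truck 5: place 409 kg, 91 kg left
truck 1: place 75 kg, 3 kg left
truck 3: place 208 kg, 25 kg left
truck 6: place 465 kg, 35 kg left
truck 7: place 202 kg, 298 kg left
truck 7: place 278 kg, 20 kg left
truck 5: place 46 kg, 45 kg left
truck 8: place 363 kg, 137 kg left
truck 9: place 307 kg, 193 kg left
9 trucks × 500 kg = 4500 kg; used 3756 kg; unused 744 kg.

744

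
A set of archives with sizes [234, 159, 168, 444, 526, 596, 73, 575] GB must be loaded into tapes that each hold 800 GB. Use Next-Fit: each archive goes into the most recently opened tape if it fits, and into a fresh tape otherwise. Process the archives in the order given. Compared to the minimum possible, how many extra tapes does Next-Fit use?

1

Next-Fit: [234,159,168] [444] [526] [596,73] [575] → 5 tapes.
Total size 2775 GB; any packing needs at least ⌈2775/800⌉ = 4 tapes.
An optimal packing achieves that bound: [596,168] [575,159] [526,234] [444,73] → 4 tapes.
Excess: 5 − 4 = 1.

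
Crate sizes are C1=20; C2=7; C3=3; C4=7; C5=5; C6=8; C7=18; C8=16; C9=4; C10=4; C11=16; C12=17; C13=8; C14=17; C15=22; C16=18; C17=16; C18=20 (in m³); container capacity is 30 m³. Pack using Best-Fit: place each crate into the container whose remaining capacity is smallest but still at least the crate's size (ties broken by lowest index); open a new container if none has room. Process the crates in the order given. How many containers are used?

Put C1 (20 m³) in container 1; 10 m³ remain.
Put C2 (7 m³) in container 1; 3 m³ remain.
Put C3 (3 m³) in container 1; 0 m³ remain.
Put C4 (7 m³) in container 2; 23 m³ remain.
Put C5 (5 m³) in container 2; 18 m³ remain.
Put C6 (8 m³) in container 2; 10 m³ remain.
Put C7 (18 m³) in container 3; 12 m³ remain.
Put C8 (16 m³) in container 4; 14 m³ remain.
Put C9 (4 m³) in container 2; 6 m³ remain.
Put C10 (4 m³) in container 2; 2 m³ remain.
Put C11 (16 m³) in container 5; 14 m³ remain.
Put C12 (17 m³) in container 6; 13 m³ remain.
Put C13 (8 m³) in container 3; 4 m³ remain.
Put C14 (17 m³) in container 7; 13 m³ remain.
Put C15 (22 m³) in container 8; 8 m³ remain.
Put C16 (18 m³) in container 9; 12 m³ remain.
Put C17 (16 m³) in container 10; 14 m³ remain.
Put C18 (20 m³) in container 11; 10 m³ remain.
Final containers: [20,7,3] [7,5,8,4,4] [18,8] [16] [16] [17] [17] [22] [18] [16] [20].

11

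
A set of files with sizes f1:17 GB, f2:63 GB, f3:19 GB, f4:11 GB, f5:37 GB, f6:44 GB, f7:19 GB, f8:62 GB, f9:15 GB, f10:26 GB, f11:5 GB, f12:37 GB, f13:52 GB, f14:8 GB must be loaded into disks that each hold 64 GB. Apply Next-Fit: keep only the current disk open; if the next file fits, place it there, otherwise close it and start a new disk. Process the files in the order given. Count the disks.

9 disks

f1 (17 GB) → disk 1 (remaining 47 GB)
f2 (63 GB) → disk 2 (remaining 1 GB)
f3 (19 GB) → disk 3 (remaining 45 GB)
f4 (11 GB) → disk 3 (remaining 34 GB)
f5 (37 GB) → disk 4 (remaining 27 GB)
f6 (44 GB) → disk 5 (remaining 20 GB)
f7 (19 GB) → disk 5 (remaining 1 GB)
f8 (62 GB) → disk 6 (remaining 2 GB)
f9 (15 GB) → disk 7 (remaining 49 GB)
f10 (26 GB) → disk 7 (remaining 23 GB)
f11 (5 GB) → disk 7 (remaining 18 GB)
f12 (37 GB) → disk 8 (remaining 27 GB)
f13 (52 GB) → disk 9 (remaining 12 GB)
f14 (8 GB) → disk 9 (remaining 4 GB)
Final disks: [17] [63] [19,11] [37] [44,19] [62] [15,26,5] [37] [52,8].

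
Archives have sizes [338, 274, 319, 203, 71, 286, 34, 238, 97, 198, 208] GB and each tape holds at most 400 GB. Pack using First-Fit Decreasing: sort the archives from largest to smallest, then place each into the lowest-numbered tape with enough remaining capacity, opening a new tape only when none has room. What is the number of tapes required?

8

Sorted descending: 338, 319, 286, 274, 238, 208, 203, 198, 97, 71, 34.
tape 1: place 338 GB, 62 GB left
tape 2: place 319 GB, 81 GB left
tape 3: place 286 GB, 114 GB left
tape 4: place 274 GB, 126 GB left
tape 5: place 238 GB, 162 GB left
tape 6: place 208 GB, 192 GB left
tape 7: place 203 GB, 197 GB left
tape 8: place 198 GB, 202 GB left
tape 3: place 97 GB, 17 GB left
tape 2: place 71 GB, 10 GB left
tape 1: place 34 GB, 28 GB left
Final tapes: [338,34] [319,71] [286,97] [274] [238] [208] [203] [198].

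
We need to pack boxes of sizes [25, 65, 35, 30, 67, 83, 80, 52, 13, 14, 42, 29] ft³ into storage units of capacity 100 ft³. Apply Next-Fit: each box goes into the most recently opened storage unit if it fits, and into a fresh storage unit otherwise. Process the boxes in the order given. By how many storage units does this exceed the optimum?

1

Next-Fit: [25,65] [35,30] [67] [83] [80] [52,13,14] [42,29] → 7 storage units.
Total size 535 ft³; any packing needs at least ⌈535/100⌉ = 6 storage units.
An optimal packing achieves that bound: [83,14] [80,13] [67,30] [65,35] [52,42] [29,25] → 6 storage units.
Excess: 7 − 6 = 1.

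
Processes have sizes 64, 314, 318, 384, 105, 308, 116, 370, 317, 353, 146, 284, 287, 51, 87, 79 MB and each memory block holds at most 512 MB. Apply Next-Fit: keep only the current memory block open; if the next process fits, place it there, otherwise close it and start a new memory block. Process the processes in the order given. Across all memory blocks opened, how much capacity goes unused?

Put 64 MB in memory block 1; 448 MB remain.
Put 314 MB in memory block 1; 134 MB remain.
Put 318 MB in memory block 2; 194 MB remain.
Put 384 MB in memory block 3; 128 MB remain.
Put 105 MB in memory block 3; 23 MB remain.
Put 308 MB in memory block 4; 204 MB remain.
Put 116 MB in memory block 4; 88 MB remain.
Put 370 MB in memory block 5; 142 MB remain.
Put 317 MB in memory block 6; 195 MB remain.
Put 353 MB in memory block 7; 159 MB remain.
Put 146 MB in memory block 7; 13 MB remain.
Put 284 MB in memory block 8; 228 MB remain.
Put 287 MB in memory block 9; 225 MB remain.
Put 51 MB in memory block 9; 174 MB remain.
Put 87 MB in memory block 9; 87 MB remain.
Put 79 MB in memory block 9; 8 MB remain.
9 memory blocks × 512 MB = 4608 MB; used 3583 MB; unused 1025 MB.

1025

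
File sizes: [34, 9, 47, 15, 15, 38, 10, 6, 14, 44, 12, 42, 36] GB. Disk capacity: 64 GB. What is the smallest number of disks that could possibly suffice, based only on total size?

6 disks

Total size = 34 + 9 + 47 + 15 + 15 + 38 + 10 + 6 + 14 + 44 + 12 + 42 + 36 = 322 GB.
⌈322 / 64⌉ = 6.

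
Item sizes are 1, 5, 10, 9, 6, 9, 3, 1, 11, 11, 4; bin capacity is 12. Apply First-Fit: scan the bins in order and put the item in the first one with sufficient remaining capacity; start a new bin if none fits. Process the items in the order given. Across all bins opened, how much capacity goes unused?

14

Put 1 in bin 1; 11 remain.
Put 5 in bin 1; 6 remain.
Put 10 in bin 2; 2 remain.
Put 9 in bin 3; 3 remain.
Put 6 in bin 1; 0 remain.
Put 9 in bin 4; 3 remain.
Put 3 in bin 3; 0 remain.
Put 1 in bin 2; 1 remain.
Put 11 in bin 5; 1 remain.
Put 11 in bin 6; 1 remain.
Put 4 in bin 7; 8 remain.
7 bins × 12 = 84; used 70; unused 14.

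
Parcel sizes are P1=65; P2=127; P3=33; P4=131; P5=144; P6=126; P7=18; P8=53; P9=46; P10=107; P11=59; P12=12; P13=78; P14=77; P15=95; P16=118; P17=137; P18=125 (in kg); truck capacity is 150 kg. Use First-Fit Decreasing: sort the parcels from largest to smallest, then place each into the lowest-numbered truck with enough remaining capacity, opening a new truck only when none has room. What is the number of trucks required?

12

Sorted descending: 144, 137, 131, 127, 126, 125, 118, 107, 95, 78, 77, 65, 59, 53, 46, 33, 18, 12.
truck 1: place 144 kg, 6 kg left
truck 2: place 137 kg, 13 kg left
truck 3: place 131 kg, 19 kg left
truck 4: place 127 kg, 23 kg left
truck 5: place 126 kg, 24 kg left
truck 6: place 125 kg, 25 kg left
truck 7: place 118 kg, 32 kg left
truck 8: place 107 kg, 43 kg left
truck 9: place 95 kg, 55 kg left
truck 10: place 78 kg, 72 kg left
truck 11: place 77 kg, 73 kg left
truck 10: place 65 kg, 7 kg left
truck 11: place 59 kg, 14 kg left
truck 9: place 53 kg, 2 kg left
truck 12: place 46 kg, 104 kg left
truck 8: place 33 kg, 10 kg left
truck 3: place 18 kg, 1 kg left
truck 2: place 12 kg, 1 kg left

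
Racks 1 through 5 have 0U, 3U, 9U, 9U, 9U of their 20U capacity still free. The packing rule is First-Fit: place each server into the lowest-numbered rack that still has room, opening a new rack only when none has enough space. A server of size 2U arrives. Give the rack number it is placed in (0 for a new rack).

2

Racks with room: rack 2 (3U), rack 3 (9U), rack 4 (9U), rack 5 (9U).
The first with room is rack 2.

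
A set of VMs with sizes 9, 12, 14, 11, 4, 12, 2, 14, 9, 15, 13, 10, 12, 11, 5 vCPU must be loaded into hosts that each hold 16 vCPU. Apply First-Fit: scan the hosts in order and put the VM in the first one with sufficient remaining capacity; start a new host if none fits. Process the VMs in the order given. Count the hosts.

12 hosts

9 vCPU → host 1 (remaining 7 vCPU)
12 vCPU → host 2 (remaining 4 vCPU)
14 vCPU → host 3 (remaining 2 vCPU)
11 vCPU → host 4 (remaining 5 vCPU)
4 vCPU → host 1 (remaining 3 vCPU)
12 vCPU → host 5 (remaining 4 vCPU)
2 vCPU → host 1 (remaining 1 vCPU)
14 vCPU → host 6 (remaining 2 vCPU)
9 vCPU → host 7 (remaining 7 vCPU)
15 vCPU → host 8 (remaining 1 vCPU)
13 vCPU → host 9 (remaining 3 vCPU)
10 vCPU → host 10 (remaining 6 vCPU)
12 vCPU → host 11 (remaining 4 vCPU)
11 vCPU → host 12 (remaining 5 vCPU)
5 vCPU → host 4 (remaining 0 vCPU)
Final hosts: [9,4,2] [12] [14] [11,5] [12] [14] [9] [15] [13] [10] [12] [11].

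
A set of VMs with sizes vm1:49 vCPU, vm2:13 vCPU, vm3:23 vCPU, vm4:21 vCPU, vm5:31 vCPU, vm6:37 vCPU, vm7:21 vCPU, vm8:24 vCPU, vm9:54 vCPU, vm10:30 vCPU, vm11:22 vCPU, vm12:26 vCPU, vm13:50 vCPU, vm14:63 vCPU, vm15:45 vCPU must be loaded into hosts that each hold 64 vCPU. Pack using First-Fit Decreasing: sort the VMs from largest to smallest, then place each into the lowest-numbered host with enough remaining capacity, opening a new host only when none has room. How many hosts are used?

Sorted descending: 63, 54, 50, 49, 45, 37, 31, 30, 26, 24, 23, 22, 21, 21, 13.
Put 63 vCPU in host 1; 1 vCPU remain.
Put 54 vCPU in host 2; 10 vCPU remain.
Put 50 vCPU in host 3; 14 vCPU remain.
Put 49 vCPU in host 4; 15 vCPU remain.
Put 45 vCPU in host 5; 19 vCPU remain.
Put 37 vCPU in host 6; 27 vCPU remain.
Put 31 vCPU in host 7; 33 vCPU remain.
Put 30 vCPU in host 7; 3 vCPU remain.
Put 26 vCPU in host 6; 1 vCPU remain.
Put 24 vCPU in host 8; 40 vCPU remain.
Put 23 vCPU in host 8; 17 vCPU remain.
Put 22 vCPU in host 9; 42 vCPU remain.
Put 21 vCPU in host 9; 21 vCPU remain.
Put 21 vCPU in host 9; 0 vCPU remain.
Put 13 vCPU in host 3; 1 vCPU remain.
Final hosts: [63] [54] [50,13] [49] [45] [37,26] [31,30] [24,23] [22,21,21].

9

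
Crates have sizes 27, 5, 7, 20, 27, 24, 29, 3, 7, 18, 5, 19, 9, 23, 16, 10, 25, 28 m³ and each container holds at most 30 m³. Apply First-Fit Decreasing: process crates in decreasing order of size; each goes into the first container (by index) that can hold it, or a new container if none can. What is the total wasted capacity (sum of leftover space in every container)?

Sorted descending: 29, 28, 27, 27, 25, 24, 23, 20, 19, 18, 16, 10, 9, 7, 7, 5, 5, 3.
container 1: place 29 m³, 1 m³ left
container 2: place 28 m³, 2 m³ left
container 3: place 27 m³, 3 m³ left
container 4: place 27 m³, 3 m³ left
container 5: place 25 m³, 5 m³ left
container 6: place 24 m³, 6 m³ left
container 7: place 23 m³, 7 m³ left
container 8: place 20 m³, 10 m³ left
container 9: place 19 m³, 11 m³ left
container 10: place 18 m³, 12 m³ left
container 11: place 16 m³, 14 m³ left
container 8: place 10 m³, 0 m³ left
container 9: place 9 m³, 2 m³ left
container 7: place 7 m³, 0 m³ left
container 10: place 7 m³, 5 m³ left
container 5: place 5 m³, 0 m³ left
container 6: place 5 m³, 1 m³ left
container 3: place 3 m³, 0 m³ left
11 containers × 30 m³ = 330 m³; used 302 m³; unused 28 m³.

28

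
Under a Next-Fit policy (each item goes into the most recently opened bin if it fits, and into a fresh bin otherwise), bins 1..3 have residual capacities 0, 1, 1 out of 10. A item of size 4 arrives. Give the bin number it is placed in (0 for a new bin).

0

Next-Fit only looks at bin 3, which has 1 free.
4 does not fit, so a new bin is opened.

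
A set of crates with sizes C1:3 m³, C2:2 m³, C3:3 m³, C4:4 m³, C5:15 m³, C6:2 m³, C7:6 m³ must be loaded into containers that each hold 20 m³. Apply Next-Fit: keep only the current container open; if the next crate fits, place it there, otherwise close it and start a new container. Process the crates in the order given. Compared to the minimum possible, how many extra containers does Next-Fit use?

Next-Fit: [3,2,3,4] [15,2] [6] → 3 containers.
Total size 35 m³; any packing needs at least ⌈35/20⌉ = 2 containers.
An optimal packing achieves that bound: [15,4] [6,3,3,2,2] → 2 containers.
Excess: 3 − 2 = 1.

1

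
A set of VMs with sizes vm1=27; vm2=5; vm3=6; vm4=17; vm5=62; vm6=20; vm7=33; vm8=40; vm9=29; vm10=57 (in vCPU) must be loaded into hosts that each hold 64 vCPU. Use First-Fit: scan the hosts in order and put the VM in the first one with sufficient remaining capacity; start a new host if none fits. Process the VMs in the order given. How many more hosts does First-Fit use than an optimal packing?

1

First-Fit: [27,5,6,17] [62] [20,33] [40] [29] [57] → 6 hosts.
Total size 296 vCPU; any packing needs at least ⌈296/64⌉ = 5 hosts.
An optimal packing achieves that bound: [62] [57,6] [40,20] [33,29] [27,17,5] → 5 hosts.
Excess: 6 − 5 = 1.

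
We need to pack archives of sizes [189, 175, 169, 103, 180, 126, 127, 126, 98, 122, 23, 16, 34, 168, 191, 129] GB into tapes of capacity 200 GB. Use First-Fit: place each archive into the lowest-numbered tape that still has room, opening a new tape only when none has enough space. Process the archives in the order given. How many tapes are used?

13

Put 189 GB in tape 1; 11 GB remain.
Put 175 GB in tape 2; 25 GB remain.
Put 169 GB in tape 3; 31 GB remain.
Put 103 GB in tape 4; 97 GB remain.
Put 180 GB in tape 5; 20 GB remain.
Put 126 GB in tape 6; 74 GB remain.
Put 127 GB in tape 7; 73 GB remain.
Put 126 GB in tape 8; 74 GB remain.
Put 98 GB in tape 9; 102 GB remain.
Put 122 GB in tape 10; 78 GB remain.
Put 23 GB in tape 2; 2 GB remain.
Put 16 GB in tape 3; 15 GB remain.
Put 34 GB in tape 4; 63 GB remain.
Put 168 GB in tape 11; 32 GB remain.
Put 191 GB in tape 12; 9 GB remain.
Put 129 GB in tape 13; 71 GB remain.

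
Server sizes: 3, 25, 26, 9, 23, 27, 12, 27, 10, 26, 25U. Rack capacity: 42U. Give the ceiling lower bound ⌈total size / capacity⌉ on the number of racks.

Total size = 3 + 25 + 26 + 9 + 23 + 27 + 12 + 27 + 10 + 26 + 25 = 213U.
⌈213 / 42⌉ = 6.

6 racks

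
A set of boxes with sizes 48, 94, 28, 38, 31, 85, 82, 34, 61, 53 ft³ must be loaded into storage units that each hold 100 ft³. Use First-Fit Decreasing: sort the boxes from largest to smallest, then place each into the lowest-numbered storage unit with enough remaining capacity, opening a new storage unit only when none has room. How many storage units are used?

7 storage units

Sorted descending: 94, 85, 82, 61, 53, 48, 38, 34, 31, 28.
storage unit 1: place 94 ft³, 6 ft³ left
storage unit 2: place 85 ft³, 15 ft³ left
storage unit 3: place 82 ft³, 18 ft³ left
storage unit 4: place 61 ft³, 39 ft³ left
storage unit 5: place 53 ft³, 47 ft³ left
storage unit 6: place 48 ft³, 52 ft³ left
storage unit 4: place 38 ft³, 1 ft³ left
storage unit 5: place 34 ft³, 13 ft³ left
storage unit 6: place 31 ft³, 21 ft³ left
storage unit 7: place 28 ft³, 72 ft³ left
Final storage units: [94] [85] [82] [61,38] [53,34] [48,31] [28].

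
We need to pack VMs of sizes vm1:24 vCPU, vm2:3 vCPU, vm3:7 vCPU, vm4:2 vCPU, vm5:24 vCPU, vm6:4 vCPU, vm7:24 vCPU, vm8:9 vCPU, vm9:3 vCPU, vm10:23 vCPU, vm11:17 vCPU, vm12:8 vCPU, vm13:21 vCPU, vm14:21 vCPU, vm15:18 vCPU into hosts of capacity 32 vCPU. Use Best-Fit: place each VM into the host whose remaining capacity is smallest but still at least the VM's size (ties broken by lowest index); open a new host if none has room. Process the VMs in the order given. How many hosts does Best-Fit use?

8

host 1: place vm1 (24 vCPU), 8 vCPU left
host 1: place vm2 (3 vCPU), 5 vCPU left
host 2: place vm3 (7 vCPU), 25 vCPU left
host 1: place vm4 (2 vCPU), 3 vCPU left
host 2: place vm5 (24 vCPU), 1 vCPU left
host 3: place vm6 (4 vCPU), 28 vCPU left
host 3: place vm7 (24 vCPU), 4 vCPU left
host 4: place vm8 (9 vCPU), 23 vCPU left
host 1: place vm9 (3 vCPU), 0 vCPU left
host 4: place vm10 (23 vCPU), 0 vCPU left
host 5: place vm11 (17 vCPU), 15 vCPU left
host 5: place vm12 (8 vCPU), 7 vCPU left
host 6: place vm13 (21 vCPU), 11 vCPU left
host 7: place vm14 (21 vCPU), 11 vCPU left
host 8: place vm15 (18 vCPU), 14 vCPU left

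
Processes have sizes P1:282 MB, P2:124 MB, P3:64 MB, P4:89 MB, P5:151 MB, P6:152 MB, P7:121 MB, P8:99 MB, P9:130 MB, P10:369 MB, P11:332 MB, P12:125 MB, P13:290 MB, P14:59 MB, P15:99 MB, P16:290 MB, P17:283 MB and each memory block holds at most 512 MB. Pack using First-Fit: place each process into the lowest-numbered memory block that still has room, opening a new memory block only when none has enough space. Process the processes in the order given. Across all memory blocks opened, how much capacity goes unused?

1037

memory block 1: place P1 (282 MB), 230 MB left
memory block 1: place P2 (124 MB), 106 MB left
memory block 1: place P3 (64 MB), 42 MB left
memory block 2: place P4 (89 MB), 423 MB left
memory block 2: place P5 (151 MB), 272 MB left
memory block 2: place P6 (152 MB), 120 MB left
memory block 3: place P7 (121 MB), 391 MB left
memory block 2: place P8 (99 MB), 21 MB left
memory block 3: place P9 (130 MB), 261 MB left
memory block 4: place P10 (369 MB), 143 MB left
memory block 5: place P11 (332 MB), 180 MB left
memory block 3: place P12 (125 MB), 136 MB left
memory block 6: place P13 (290 MB), 222 MB left
memory block 3: place P14 (59 MB), 77 MB left
memory block 4: place P15 (99 MB), 44 MB left
memory block 7: place P16 (290 MB), 222 MB left
memory block 8: place P17 (283 MB), 229 MB left
8 memory blocks × 512 MB = 4096 MB; used 3059 MB; unused 1037 MB.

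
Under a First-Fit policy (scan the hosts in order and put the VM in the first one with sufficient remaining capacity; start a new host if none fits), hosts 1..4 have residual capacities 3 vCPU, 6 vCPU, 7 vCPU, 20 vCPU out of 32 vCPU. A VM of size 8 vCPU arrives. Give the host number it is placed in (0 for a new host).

Hosts with room: host 4 (20 vCPU).
The first with room is host 4.

4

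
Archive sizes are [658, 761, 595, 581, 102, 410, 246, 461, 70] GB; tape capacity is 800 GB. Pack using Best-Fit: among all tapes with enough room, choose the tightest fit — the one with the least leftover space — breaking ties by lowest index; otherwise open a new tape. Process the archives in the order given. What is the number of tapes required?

tape 1: place 658 GB, 142 GB left
tape 2: place 761 GB, 39 GB left
tape 3: place 595 GB, 205 GB left
tape 4: place 581 GB, 219 GB left
tape 1: place 102 GB, 40 GB left
tape 5: place 410 GB, 390 GB left
tape 5: place 246 GB, 144 GB left
tape 6: place 461 GB, 339 GB left
tape 5: place 70 GB, 74 GB left

6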